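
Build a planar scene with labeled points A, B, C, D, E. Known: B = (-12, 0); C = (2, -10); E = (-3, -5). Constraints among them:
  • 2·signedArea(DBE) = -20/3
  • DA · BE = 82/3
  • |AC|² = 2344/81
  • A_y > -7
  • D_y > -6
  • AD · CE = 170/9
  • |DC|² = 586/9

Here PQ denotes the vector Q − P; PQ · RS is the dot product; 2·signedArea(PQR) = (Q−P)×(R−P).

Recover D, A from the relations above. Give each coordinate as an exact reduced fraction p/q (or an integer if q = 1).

1. D_x = -13/3  [line 5·x + 9·y + 200/3 = 0 ∩ |DC|² = 586/9]
2. D_y = -5  [line 5·x + 9·y + 200/3 = 0 ∩ |DC|² = 586/9]
   → D = (-13/3, -5)
3. A_x = -20/9  [DA · BE = 82/3 ∩ AD · CE = 170/9]
4. A_y = -20/3  [DA · BE = 82/3 ∩ AD · CE = 170/9]
   → A = (-20/9, -20/3)

A = (-20/9, -20/3)
D = (-13/3, -5)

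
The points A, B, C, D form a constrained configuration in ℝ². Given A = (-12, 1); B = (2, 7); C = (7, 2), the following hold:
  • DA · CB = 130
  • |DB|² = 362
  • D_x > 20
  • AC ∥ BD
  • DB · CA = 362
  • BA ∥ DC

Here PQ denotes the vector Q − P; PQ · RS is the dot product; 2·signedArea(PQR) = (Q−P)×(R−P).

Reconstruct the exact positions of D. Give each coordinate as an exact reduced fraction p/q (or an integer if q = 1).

D = (21, 8)

1. D_x = 21  [BA ∥ DC ∩ AC ∥ BD]
2. D_y = 8  [BA ∥ DC ∩ AC ∥ BD]
   → D = (21, 8)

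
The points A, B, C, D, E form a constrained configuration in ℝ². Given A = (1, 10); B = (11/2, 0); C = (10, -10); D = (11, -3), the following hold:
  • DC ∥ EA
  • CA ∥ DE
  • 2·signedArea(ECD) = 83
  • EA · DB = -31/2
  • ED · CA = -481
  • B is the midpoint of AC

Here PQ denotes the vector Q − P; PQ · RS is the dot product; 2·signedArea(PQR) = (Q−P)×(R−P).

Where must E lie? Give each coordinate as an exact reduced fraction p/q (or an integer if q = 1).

E = (2, 17)

1. E_x = 2  [DC ∥ EA ∩ CA ∥ DE]
2. E_y = 17  [DC ∥ EA ∩ CA ∥ DE]
   → E = (2, 17)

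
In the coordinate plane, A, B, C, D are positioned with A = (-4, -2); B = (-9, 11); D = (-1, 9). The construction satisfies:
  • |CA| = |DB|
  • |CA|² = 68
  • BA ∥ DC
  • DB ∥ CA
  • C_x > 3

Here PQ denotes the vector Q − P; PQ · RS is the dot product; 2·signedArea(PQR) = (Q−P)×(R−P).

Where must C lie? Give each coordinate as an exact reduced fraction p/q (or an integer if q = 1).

C = (4, -4)

1. C_x = 4  [DB ∥ CA ∩ BA ∥ DC]
2. C_y = -4  [DB ∥ CA ∩ BA ∥ DC]
   → C = (4, -4)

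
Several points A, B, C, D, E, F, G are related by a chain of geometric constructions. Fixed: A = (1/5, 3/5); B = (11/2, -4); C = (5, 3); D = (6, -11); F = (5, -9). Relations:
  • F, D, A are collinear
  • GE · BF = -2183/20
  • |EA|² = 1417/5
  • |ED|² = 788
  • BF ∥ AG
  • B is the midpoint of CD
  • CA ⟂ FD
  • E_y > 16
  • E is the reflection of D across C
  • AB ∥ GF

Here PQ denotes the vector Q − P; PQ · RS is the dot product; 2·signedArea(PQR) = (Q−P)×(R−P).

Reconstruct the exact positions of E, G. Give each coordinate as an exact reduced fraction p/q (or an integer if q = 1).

E = (4, 17)
G = (-3/10, -22/5)

1. E_x = 4  [E is the reflection of D across C]
2. E_y = 17  [E is the reflection of D across C]
   → E = (4, 17)
3. G_x = -3/10  [AB ∥ GF ∩ BF ∥ AG]
4. G_y = -22/5  [AB ∥ GF ∩ BF ∥ AG]
   → G = (-3/10, -22/5)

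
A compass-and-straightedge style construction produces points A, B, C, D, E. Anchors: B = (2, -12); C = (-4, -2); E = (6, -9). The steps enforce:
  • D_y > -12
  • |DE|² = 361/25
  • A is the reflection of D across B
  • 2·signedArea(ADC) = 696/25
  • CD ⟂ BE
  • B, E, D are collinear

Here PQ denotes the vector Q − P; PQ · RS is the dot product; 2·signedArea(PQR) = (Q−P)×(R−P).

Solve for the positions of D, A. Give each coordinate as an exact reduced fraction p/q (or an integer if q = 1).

1. D_x = 74/25  [B, E, D are collinear ∩ CD ⟂ BE]
2. D_y = -282/25  [B, E, D are collinear ∩ CD ⟂ BE]
   → D = (74/25, -282/25)
3. A_x = 26/25  [A is the reflection of D across B]
4. A_y = -318/25  [A is the reflection of D across B]
   → A = (26/25, -318/25)

A = (26/25, -318/25)
D = (74/25, -282/25)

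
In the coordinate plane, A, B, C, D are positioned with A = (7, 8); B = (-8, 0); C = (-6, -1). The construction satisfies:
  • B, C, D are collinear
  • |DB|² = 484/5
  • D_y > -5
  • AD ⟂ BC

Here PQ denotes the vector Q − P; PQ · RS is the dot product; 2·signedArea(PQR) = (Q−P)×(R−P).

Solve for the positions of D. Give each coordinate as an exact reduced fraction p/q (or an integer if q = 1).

D = (4/5, -22/5)

1. D_x = 4/5  [B, C, D are collinear ∩ AD ⟂ BC]
2. D_y = -22/5  [B, C, D are collinear ∩ AD ⟂ BC]
   → D = (4/5, -22/5)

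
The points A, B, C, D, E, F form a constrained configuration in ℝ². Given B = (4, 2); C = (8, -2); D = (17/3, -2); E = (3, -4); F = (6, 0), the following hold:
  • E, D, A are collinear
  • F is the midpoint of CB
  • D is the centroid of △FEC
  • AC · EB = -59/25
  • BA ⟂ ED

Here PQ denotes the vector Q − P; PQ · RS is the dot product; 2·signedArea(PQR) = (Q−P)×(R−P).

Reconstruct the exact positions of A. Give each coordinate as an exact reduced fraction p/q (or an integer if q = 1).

1. A_x = 163/25  [E, D, A are collinear ∩ BA ⟂ ED]
2. A_y = -34/25  [E, D, A are collinear ∩ BA ⟂ ED]
   → A = (163/25, -34/25)

A = (163/25, -34/25)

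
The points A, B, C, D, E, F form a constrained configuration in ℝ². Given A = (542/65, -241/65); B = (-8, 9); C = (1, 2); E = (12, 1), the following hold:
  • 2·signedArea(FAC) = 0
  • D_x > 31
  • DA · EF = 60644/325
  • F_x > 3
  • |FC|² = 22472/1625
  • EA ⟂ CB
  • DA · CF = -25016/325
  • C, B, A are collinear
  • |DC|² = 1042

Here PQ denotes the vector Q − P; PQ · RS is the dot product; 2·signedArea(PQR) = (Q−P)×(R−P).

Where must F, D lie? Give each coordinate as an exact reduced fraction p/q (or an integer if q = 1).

1. F_x = 1279/325  [line -371/65·x + -477/65·y + 265/13 = 0 ∩ |FC|² = 22472/1625]
2. F_y = -92/325  [line -371/65·x + -477/65·y + 265/13 = 0 ∩ |FC|² = 22472/1625]
   → F = (1279/325, -92/325)
3. D_x = 32  [DA · CF = -25016/325 ∩ DA · EF = 60644/325]
4. D_y = -7  [DA · CF = -25016/325 ∩ DA · EF = 60644/325]
   → D = (32, -7)

D = (32, -7)
F = (1279/325, -92/325)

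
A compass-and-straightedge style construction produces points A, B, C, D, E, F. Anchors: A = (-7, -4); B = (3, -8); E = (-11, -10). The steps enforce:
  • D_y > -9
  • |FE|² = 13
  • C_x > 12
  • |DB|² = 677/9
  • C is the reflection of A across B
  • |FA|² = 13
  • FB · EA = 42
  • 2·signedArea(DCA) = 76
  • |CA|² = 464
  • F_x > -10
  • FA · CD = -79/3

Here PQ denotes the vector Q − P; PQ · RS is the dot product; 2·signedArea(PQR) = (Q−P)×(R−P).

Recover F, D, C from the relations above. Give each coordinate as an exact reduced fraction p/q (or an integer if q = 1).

C = (13, -12)
D = (-17/3, -25/3)
F = (-9, -7)

1. F_x = -9  [line -4·x + -6·y + -78 = 0 ∩ |FA|² = 13]
2. F_y = -7  [line -4·x + -6·y + -78 = 0 ∩ |FA|² = 13]
   → F = (-9, -7)
3. C_x = 13  [C is the reflection of A across B]
4. C_y = -12  [C is the reflection of A across B]
   → C = (13, -12)
5. D_x = -17/3  [FA · CD = -79/3 ∩ 2·signedArea(DCA) = 76]
6. D_y = -25/3  [FA · CD = -79/3 ∩ 2·signedArea(DCA) = 76]
   → D = (-17/3, -25/3)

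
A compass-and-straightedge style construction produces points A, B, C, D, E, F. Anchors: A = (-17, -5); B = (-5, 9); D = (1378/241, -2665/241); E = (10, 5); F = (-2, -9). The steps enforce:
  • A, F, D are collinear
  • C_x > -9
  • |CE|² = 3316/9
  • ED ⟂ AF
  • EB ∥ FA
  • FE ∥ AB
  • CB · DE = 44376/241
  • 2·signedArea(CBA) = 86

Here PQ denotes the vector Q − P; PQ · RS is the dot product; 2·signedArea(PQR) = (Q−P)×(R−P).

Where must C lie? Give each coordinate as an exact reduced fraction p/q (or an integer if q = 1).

C = (-8, -5/3)

1. C_x = -8  [2·signedArea(CBA) = 86 ∩ CB · DE = 44376/241]
2. C_y = -5/3  [2·signedArea(CBA) = 86 ∩ CB · DE = 44376/241]
   → C = (-8, -5/3)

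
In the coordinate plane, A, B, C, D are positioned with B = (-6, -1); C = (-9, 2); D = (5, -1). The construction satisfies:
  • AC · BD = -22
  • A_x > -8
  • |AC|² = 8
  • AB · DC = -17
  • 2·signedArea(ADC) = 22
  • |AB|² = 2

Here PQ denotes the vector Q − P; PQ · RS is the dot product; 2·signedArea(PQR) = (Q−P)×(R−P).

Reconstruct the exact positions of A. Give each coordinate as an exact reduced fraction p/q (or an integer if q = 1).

1. A_x = -7  [AB · DC = -17 ∩ 2·signedArea(ADC) = 22]
2. A_y = 0  [AB · DC = -17 ∩ 2·signedArea(ADC) = 22]
   → A = (-7, 0)

A = (-7, 0)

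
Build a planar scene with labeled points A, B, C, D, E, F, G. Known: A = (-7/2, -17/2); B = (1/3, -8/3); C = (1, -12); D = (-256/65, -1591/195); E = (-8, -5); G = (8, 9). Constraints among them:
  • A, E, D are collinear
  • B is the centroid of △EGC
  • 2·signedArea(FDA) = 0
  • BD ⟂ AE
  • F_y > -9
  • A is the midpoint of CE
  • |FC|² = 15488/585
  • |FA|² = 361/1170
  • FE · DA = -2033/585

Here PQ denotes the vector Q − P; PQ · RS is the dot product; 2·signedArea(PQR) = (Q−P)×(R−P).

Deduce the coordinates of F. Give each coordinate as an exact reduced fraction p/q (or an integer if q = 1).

F = (-199/65, -1724/195)

1. F_x = -199/65  [2·signedArea(FDA) = 0 ∩ FE · DA = -2033/585]
2. F_y = -1724/195  [2·signedArea(FDA) = 0 ∩ FE · DA = -2033/585]
   → F = (-199/65, -1724/195)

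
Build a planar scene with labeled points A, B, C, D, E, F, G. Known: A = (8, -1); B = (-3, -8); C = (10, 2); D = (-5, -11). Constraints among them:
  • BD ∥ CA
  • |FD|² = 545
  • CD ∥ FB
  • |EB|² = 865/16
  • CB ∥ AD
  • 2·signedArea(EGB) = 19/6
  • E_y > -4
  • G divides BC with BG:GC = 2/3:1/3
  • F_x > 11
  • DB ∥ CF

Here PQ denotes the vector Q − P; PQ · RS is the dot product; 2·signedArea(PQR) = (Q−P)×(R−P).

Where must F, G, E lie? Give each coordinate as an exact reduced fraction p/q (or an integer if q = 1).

1. F_x = 12  [CD ∥ FB ∩ DB ∥ CF]
2. F_y = 5  [CD ∥ FB ∩ DB ∥ CF]
   → F = (12, 5)
3. G_x = 17/3  [G divides BC with BG:GC = 2/3:1/3]
4. G_y = -4/3  [G divides BC with BG:GC = 2/3:1/3]
   → G = (17/3, -4/3)
5. E_x = 3  [line 20/3·x + -26/3·y + -105/2 = 0 ∩ |EB|² = 865/16]
6. E_y = -15/4  [line 20/3·x + -26/3·y + -105/2 = 0 ∩ |EB|² = 865/16]
   → E = (3, -15/4)

E = (3, -15/4)
F = (12, 5)
G = (17/3, -4/3)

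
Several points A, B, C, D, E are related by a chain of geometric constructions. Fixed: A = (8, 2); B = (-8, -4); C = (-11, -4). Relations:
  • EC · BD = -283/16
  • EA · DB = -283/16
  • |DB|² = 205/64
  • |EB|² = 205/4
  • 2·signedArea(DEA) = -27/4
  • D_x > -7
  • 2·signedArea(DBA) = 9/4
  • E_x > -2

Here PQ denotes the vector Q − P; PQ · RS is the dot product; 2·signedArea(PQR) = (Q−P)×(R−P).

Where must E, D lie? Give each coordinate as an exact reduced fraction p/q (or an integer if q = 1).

D = (-51/8, -13/4)
E = (-3/2, -1)

1. D_x = -51/8  [line -6·x + 16·y + 55/4 = 0 ∩ |DB|² = 205/64]
2. D_y = -13/4  [line -6·x + 16·y + 55/4 = 0 ∩ |DB|² = 205/64]
   → D = (-51/8, -13/4)
3. E_x = -3/2  [EC · BD = -283/16 ∩ 2·signedArea(DEA) = -27/4]
4. E_y = -1  [EC · BD = -283/16 ∩ 2·signedArea(DEA) = -27/4]
   → E = (-3/2, -1)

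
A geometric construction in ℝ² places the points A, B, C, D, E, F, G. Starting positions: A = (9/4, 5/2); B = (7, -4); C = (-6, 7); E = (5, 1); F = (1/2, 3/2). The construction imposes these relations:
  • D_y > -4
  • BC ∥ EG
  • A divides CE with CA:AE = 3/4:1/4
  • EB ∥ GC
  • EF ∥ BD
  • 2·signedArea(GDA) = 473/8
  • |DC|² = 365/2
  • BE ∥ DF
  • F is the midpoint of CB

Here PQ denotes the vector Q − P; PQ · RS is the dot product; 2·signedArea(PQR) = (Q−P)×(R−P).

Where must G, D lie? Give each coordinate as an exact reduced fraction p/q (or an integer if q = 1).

D = (5/2, -7/2)
G = (-8, 12)

1. G_x = -8  [EB ∥ GC ∩ BC ∥ EG]
2. G_y = 12  [EB ∥ GC ∩ BC ∥ EG]
   → G = (-8, 12)
3. D_x = 5/2  [BE ∥ DF ∩ EF ∥ BD]
4. D_y = -7/2  [BE ∥ DF ∩ EF ∥ BD]
   → D = (5/2, -7/2)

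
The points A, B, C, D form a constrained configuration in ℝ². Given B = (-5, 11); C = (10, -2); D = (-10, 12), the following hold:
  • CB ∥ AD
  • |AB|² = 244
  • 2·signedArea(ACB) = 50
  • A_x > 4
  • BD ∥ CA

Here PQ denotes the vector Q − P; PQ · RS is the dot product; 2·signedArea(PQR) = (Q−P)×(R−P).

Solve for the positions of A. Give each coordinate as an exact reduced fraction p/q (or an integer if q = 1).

A = (5, -1)

1. A_x = 5  [CB ∥ AD ∩ BD ∥ CA]
2. A_y = -1  [CB ∥ AD ∩ BD ∥ CA]
   → A = (5, -1)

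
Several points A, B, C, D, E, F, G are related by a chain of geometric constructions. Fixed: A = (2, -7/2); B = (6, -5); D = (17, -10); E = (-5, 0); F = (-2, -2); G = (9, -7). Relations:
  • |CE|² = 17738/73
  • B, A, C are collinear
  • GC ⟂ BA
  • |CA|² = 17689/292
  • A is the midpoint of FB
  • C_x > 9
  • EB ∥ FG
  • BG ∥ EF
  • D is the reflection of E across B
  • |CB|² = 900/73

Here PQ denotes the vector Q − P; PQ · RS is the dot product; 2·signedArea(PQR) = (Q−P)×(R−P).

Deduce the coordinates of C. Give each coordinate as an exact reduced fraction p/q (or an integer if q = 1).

C = (678/73, -455/73)

1. C_x = 678/73  [B, A, C are collinear ∩ GC ⟂ BA]
2. C_y = -455/73  [B, A, C are collinear ∩ GC ⟂ BA]
   → C = (678/73, -455/73)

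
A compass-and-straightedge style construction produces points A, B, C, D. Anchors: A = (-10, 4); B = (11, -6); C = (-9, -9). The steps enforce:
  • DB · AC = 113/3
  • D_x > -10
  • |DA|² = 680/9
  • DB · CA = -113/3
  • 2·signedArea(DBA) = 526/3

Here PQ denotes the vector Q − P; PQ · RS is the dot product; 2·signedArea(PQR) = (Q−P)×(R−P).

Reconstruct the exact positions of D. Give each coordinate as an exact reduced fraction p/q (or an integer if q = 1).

1. D_x = -28/3  [2·signedArea(DBA) = 526/3 ∩ DB · CA = -113/3]
2. D_y = -14/3  [2·signedArea(DBA) = 526/3 ∩ DB · CA = -113/3]
   → D = (-28/3, -14/3)

D = (-28/3, -14/3)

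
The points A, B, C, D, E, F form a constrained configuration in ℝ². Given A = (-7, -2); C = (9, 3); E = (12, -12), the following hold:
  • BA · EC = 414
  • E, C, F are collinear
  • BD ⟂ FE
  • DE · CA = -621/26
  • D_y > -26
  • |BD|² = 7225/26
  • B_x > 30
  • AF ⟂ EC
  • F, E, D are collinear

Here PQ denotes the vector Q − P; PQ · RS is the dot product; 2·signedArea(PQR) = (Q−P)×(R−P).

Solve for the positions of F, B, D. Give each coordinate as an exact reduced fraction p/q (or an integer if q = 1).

B = (31, -22)
D = (381/26, -657/26)
F = (243/26, 33/26)

1. F_x = 243/26  [E, C, F are collinear ∩ AF ⟂ EC]
2. F_y = 33/26  [E, C, F are collinear ∩ AF ⟂ EC]
   → F = (243/26, 33/26)
3. D_x = 381/26  [F, E, D are collinear ∩ DE · CA = -621/26]
4. D_y = -657/26  [F, E, D are collinear ∩ DE · CA = -621/26]
   → D = (381/26, -657/26)
5. B_x = 31  [line 3·x + -15·y + -423 = 0 ∩ |BD|² = 7225/26]
6. B_y = -22  [line 3·x + -15·y + -423 = 0 ∩ |BD|² = 7225/26]
   → B = (31, -22)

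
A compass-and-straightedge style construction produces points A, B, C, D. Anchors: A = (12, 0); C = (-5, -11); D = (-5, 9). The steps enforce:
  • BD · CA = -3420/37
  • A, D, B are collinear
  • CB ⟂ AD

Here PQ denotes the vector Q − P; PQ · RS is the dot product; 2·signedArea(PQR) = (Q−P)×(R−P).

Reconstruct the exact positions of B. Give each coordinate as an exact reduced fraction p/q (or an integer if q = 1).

1. B_x = 121/37  [A, D, B are collinear ∩ CB ⟂ AD]
2. B_y = 171/37  [A, D, B are collinear ∩ CB ⟂ AD]
   → B = (121/37, 171/37)

B = (121/37, 171/37)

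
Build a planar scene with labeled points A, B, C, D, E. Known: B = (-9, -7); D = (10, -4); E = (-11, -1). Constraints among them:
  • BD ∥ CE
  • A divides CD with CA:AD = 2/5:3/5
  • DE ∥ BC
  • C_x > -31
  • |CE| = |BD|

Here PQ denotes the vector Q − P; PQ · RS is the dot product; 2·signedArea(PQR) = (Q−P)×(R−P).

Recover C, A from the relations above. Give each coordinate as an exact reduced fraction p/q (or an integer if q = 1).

A = (-14, -4)
C = (-30, -4)

1. C_x = -30  [BD ∥ CE ∩ DE ∥ BC]
2. C_y = -4  [BD ∥ CE ∩ DE ∥ BC]
   → C = (-30, -4)
3. A_x = -14  [A divides CD with CA:AD = 2/5:3/5]
4. A_y = -4  [A divides CD with CA:AD = 2/5:3/5]
   → A = (-14, -4)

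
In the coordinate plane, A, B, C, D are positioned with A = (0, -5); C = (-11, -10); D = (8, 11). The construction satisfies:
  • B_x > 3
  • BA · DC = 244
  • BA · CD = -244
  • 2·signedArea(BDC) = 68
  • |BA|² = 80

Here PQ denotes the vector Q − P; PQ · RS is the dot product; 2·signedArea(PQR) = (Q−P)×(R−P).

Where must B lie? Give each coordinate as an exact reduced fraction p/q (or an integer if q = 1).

B = (4, 3)

1. B_x = 4  [BA · DC = 244 ∩ 2·signedArea(BDC) = 68]
2. B_y = 3  [BA · DC = 244 ∩ 2·signedArea(BDC) = 68]
   → B = (4, 3)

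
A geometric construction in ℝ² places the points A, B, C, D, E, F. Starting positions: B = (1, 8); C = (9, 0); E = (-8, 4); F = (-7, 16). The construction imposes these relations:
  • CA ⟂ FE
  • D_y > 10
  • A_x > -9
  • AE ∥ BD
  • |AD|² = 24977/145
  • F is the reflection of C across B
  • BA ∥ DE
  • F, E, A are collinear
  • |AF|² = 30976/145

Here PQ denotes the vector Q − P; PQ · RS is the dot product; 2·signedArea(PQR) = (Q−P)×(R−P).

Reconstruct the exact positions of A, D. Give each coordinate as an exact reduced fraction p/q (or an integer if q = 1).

A = (-1191/145, 208/145)
D = (176/145, 1532/145)

1. A_x = -1191/145  [F, E, A are collinear ∩ CA ⟂ FE]
2. A_y = 208/145  [F, E, A are collinear ∩ CA ⟂ FE]
   → A = (-1191/145, 208/145)
3. D_x = 176/145  [BA ∥ DE ∩ AE ∥ BD]
4. D_y = 1532/145  [BA ∥ DE ∩ AE ∥ BD]
   → D = (176/145, 1532/145)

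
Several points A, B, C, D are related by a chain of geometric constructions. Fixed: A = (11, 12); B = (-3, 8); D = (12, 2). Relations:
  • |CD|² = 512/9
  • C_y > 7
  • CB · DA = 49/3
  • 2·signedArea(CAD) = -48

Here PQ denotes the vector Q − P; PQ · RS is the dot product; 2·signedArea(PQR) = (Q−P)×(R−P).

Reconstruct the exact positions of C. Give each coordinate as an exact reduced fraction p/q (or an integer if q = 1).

1. C_x = 20/3  [2·signedArea(CAD) = -48 ∩ CB · DA = 49/3]
2. C_y = 22/3  [2·signedArea(CAD) = -48 ∩ CB · DA = 49/3]
   → C = (20/3, 22/3)

C = (20/3, 22/3)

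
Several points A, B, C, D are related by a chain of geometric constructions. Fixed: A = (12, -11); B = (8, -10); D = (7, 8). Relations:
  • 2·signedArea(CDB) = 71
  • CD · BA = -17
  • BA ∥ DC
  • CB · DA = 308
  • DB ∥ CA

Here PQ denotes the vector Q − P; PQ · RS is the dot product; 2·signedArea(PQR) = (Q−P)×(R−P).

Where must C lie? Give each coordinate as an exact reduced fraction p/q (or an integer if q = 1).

1. C_x = 11  [DB ∥ CA ∩ BA ∥ DC]
2. C_y = 7  [DB ∥ CA ∩ BA ∥ DC]
   → C = (11, 7)

C = (11, 7)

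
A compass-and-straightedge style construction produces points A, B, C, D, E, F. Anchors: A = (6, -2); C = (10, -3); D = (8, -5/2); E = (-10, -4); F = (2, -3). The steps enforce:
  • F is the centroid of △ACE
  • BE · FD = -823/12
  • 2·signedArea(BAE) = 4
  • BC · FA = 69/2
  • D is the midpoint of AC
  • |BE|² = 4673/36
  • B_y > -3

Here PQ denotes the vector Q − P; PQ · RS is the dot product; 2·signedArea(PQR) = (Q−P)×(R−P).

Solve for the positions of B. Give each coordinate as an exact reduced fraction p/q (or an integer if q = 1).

B = (4/3, -17/6)

1. B_x = 4/3  [2·signedArea(BAE) = 4 ∩ BC · FA = 69/2]
2. B_y = -17/6  [2·signedArea(BAE) = 4 ∩ BC · FA = 69/2]
   → B = (4/3, -17/6)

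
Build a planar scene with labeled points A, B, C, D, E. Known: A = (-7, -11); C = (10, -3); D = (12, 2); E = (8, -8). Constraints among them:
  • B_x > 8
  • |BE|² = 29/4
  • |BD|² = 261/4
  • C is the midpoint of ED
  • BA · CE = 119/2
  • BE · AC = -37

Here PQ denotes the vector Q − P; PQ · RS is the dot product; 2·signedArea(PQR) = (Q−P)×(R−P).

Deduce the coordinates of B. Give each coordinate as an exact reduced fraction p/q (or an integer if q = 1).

1. B_x = 9  [BE · AC = -37 ∩ BA · CE = 119/2]
2. B_y = -11/2  [BE · AC = -37 ∩ BA · CE = 119/2]
   → B = (9, -11/2)

B = (9, -11/2)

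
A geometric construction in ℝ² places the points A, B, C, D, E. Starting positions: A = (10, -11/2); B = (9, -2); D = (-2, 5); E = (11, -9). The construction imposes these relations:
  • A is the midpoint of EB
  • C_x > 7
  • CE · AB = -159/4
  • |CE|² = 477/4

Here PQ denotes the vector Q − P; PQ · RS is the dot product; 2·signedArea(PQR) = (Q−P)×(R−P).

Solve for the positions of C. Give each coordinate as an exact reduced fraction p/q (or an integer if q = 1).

1. C_x = 8  [line 1·x + -7/2·y + -11/4 = 0 ∩ |CE|² = 477/4]
2. C_y = 3/2  [line 1·x + -7/2·y + -11/4 = 0 ∩ |CE|² = 477/4]
   → C = (8, 3/2)

C = (8, 3/2)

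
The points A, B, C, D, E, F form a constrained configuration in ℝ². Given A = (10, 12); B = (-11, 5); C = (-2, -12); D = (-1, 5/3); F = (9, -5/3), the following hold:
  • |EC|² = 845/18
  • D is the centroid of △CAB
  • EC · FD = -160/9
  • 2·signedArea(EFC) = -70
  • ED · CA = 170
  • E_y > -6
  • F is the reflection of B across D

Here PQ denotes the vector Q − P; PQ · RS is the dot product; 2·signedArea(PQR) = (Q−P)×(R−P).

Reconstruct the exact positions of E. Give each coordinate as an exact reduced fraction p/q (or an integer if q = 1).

1. E_x = -3/2  [2·signedArea(EFC) = -70 ∩ ED · CA = 170]
2. E_y = -31/6  [2·signedArea(EFC) = -70 ∩ ED · CA = 170]
   → E = (-3/2, -31/6)

E = (-3/2, -31/6)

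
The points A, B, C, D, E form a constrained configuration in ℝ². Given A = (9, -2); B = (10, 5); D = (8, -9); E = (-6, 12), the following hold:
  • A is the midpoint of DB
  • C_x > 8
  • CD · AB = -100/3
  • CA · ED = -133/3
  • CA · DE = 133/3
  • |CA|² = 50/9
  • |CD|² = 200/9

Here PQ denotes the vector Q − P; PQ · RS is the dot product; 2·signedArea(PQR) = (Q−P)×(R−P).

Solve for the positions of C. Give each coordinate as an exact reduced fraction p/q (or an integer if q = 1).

1. C_x = 26/3  [CA · DE = 133/3 ∩ CD · AB = -100/3]
2. C_y = -13/3  [CA · DE = 133/3 ∩ CD · AB = -100/3]
   → C = (26/3, -13/3)

C = (26/3, -13/3)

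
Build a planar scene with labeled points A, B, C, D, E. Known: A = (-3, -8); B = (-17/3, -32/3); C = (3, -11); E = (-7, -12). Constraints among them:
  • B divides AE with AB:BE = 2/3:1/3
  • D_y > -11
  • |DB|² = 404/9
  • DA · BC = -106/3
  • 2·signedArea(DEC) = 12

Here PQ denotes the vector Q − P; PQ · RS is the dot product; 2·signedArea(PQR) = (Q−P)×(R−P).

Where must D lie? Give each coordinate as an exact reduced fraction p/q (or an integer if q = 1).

1. D_x = 1  [2·signedArea(DEC) = 12 ∩ DA · BC = -106/3]
2. D_y = -10  [2·signedArea(DEC) = 12 ∩ DA · BC = -106/3]
   → D = (1, -10)

D = (1, -10)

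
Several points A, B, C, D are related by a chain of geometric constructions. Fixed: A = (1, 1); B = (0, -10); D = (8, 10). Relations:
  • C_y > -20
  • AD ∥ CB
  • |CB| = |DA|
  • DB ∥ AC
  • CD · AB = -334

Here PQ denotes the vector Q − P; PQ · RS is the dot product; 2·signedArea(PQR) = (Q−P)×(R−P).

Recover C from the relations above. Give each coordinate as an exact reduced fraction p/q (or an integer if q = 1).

1. C_x = -7  [AD ∥ CB ∩ DB ∥ AC]
2. C_y = -19  [AD ∥ CB ∩ DB ∥ AC]
   → C = (-7, -19)

C = (-7, -19)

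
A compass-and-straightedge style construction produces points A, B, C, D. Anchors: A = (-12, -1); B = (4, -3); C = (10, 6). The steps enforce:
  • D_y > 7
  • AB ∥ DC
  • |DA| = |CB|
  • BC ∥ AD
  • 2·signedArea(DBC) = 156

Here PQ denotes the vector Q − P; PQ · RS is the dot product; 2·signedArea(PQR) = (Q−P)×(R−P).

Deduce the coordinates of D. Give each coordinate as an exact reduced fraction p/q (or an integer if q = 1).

1. D_x = -6  [AB ∥ DC ∩ BC ∥ AD]
2. D_y = 8  [AB ∥ DC ∩ BC ∥ AD]
   → D = (-6, 8)

D = (-6, 8)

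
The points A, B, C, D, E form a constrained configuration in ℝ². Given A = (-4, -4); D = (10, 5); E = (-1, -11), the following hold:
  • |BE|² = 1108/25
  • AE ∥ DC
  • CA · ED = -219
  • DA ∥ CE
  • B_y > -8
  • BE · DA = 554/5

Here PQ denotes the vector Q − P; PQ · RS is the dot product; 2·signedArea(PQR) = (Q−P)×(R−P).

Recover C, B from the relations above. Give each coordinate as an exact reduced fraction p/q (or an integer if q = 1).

1. C_x = 13  [DA ∥ CE ∩ AE ∥ DC]
2. C_y = -2  [DA ∥ CE ∩ AE ∥ DC]
   → C = (13, -2)
3. B_x = 23/5  [line 14·x + 9·y + 11/5 = 0 ∩ |BE|² = 1108/25]
4. B_y = -37/5  [line 14·x + 9·y + 11/5 = 0 ∩ |BE|² = 1108/25]
   → B = (23/5, -37/5)

B = (23/5, -37/5)
C = (13, -2)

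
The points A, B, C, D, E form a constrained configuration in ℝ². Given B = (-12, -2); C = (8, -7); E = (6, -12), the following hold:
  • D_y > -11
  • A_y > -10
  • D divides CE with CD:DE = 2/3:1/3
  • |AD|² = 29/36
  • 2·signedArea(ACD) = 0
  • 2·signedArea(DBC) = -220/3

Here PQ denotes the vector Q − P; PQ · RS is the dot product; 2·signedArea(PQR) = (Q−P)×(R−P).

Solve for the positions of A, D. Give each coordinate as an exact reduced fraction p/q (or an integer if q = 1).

1. D_x = 20/3  [D divides CE with CD:DE = 2/3:1/3]
2. D_y = -31/3  [D divides CE with CD:DE = 2/3:1/3]
   → D = (20/3, -31/3)
3. A_x = 7  [line 10/3·x + -4/3·y + -36 = 0 ∩ |AD|² = 29/36]
4. A_y = -19/2  [line 10/3·x + -4/3·y + -36 = 0 ∩ |AD|² = 29/36]
   → A = (7, -19/2)

A = (7, -19/2)
D = (20/3, -31/3)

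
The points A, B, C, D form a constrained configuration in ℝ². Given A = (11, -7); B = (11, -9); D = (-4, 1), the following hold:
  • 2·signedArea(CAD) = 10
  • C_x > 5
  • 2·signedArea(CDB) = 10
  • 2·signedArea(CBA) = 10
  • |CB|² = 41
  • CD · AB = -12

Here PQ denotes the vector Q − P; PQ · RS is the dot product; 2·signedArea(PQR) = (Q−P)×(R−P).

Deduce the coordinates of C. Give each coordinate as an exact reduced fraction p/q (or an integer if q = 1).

1. C_x = 6  [2·signedArea(CBA) = 10 ∩ 2·signedArea(CAD) = 10]
2. C_y = -5  [2·signedArea(CBA) = 10 ∩ 2·signedArea(CAD) = 10]
   → C = (6, -5)

C = (6, -5)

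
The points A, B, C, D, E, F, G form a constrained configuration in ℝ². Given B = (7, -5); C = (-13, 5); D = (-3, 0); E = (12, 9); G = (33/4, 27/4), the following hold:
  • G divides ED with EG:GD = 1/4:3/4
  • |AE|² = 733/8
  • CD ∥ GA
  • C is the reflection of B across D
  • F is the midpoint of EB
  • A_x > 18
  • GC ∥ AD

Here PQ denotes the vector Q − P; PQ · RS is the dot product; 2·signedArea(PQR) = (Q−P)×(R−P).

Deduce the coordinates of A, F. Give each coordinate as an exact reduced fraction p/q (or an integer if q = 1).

A = (73/4, 7/4)
F = (19/2, 2)

1. A_x = 73/4  [GC ∥ AD ∩ CD ∥ GA]
2. A_y = 7/4  [GC ∥ AD ∩ CD ∥ GA]
   → A = (73/4, 7/4)
3. F_x = 19/2  [F is the midpoint of EB]
4. F_y = 2  [F is the midpoint of EB]
   → F = (19/2, 2)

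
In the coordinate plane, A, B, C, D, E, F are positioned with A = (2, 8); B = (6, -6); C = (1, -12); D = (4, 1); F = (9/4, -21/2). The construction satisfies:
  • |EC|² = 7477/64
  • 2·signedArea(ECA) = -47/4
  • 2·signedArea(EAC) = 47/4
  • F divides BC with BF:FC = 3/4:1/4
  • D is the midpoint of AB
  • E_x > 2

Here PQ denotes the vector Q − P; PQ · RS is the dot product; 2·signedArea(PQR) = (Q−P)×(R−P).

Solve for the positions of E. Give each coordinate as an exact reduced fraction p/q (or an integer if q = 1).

E = (17/8, -5/4)

1. E_x = 17/8  [line -20·x + 1·y + 175/4 = 0 ∩ |EC|² = 7477/64]
2. E_y = -5/4  [line -20·x + 1·y + 175/4 = 0 ∩ |EC|² = 7477/64]
   → E = (17/8, -5/4)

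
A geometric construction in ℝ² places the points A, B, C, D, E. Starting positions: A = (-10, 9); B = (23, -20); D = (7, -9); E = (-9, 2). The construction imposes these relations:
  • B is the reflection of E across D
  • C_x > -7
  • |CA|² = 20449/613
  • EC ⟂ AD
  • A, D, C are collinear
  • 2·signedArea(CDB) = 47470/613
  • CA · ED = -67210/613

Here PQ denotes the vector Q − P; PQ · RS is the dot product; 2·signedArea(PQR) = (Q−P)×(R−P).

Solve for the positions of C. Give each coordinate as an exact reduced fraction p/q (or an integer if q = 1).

1. C_x = -3699/613  [A, D, C are collinear ∩ EC ⟂ AD]
2. C_y = 2943/613  [A, D, C are collinear ∩ EC ⟂ AD]
   → C = (-3699/613, 2943/613)

C = (-3699/613, 2943/613)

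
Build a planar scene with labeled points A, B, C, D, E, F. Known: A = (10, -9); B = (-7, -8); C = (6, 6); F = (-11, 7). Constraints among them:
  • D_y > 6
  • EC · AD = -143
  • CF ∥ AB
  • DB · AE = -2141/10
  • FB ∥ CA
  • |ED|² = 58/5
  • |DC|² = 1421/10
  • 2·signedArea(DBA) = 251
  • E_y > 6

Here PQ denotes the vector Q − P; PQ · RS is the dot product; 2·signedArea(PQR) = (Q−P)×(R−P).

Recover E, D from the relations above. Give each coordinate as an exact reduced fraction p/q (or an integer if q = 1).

D = (-59/10, 67/10)
E = (-5/2, 13/2)

1. D_x = -59/10  [line 1·x + 17·y + -108 = 0 ∩ |DC|² = 1421/10]
2. D_y = 67/10  [line 1·x + 17·y + -108 = 0 ∩ |DC|² = 1421/10]
   → D = (-59/10, 67/10)
3. E_x = -5/2  [EC · AD = -143 ∩ DB · AE = -2141/10]
4. E_y = 13/2  [EC · AD = -143 ∩ DB · AE = -2141/10]
   → E = (-5/2, 13/2)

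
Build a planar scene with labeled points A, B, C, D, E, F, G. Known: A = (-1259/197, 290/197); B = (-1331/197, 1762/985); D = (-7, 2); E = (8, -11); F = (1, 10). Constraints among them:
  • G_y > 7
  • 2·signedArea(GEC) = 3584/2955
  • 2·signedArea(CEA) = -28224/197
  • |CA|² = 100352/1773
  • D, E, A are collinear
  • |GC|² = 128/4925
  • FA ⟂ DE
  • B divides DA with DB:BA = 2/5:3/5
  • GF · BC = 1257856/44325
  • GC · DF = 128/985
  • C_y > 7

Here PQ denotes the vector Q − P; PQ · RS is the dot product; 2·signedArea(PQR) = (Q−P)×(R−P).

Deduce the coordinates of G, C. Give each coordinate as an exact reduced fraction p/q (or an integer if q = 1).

1. C_x = -865/591  [line -2457/197·x + -2835/197·y + 16695/197 = 0 ∩ |CA|² = 100352/1773]
2. C_y = 1410/197  [line -2457/197·x + -2835/197·y + 16695/197 = 0 ∩ |CA|² = 100352/1773]
   → C = (-865/591, 1410/197)
3. G_x = -937/591  [GF · BC = 1257856/44325 ∩ 2·signedArea(GEC) = 3584/2955]
4. G_y = 7154/985  [GF · BC = 1257856/44325 ∩ 2·signedArea(GEC) = 3584/2955]
   → G = (-937/591, 7154/985)

C = (-865/591, 1410/197)
G = (-937/591, 7154/985)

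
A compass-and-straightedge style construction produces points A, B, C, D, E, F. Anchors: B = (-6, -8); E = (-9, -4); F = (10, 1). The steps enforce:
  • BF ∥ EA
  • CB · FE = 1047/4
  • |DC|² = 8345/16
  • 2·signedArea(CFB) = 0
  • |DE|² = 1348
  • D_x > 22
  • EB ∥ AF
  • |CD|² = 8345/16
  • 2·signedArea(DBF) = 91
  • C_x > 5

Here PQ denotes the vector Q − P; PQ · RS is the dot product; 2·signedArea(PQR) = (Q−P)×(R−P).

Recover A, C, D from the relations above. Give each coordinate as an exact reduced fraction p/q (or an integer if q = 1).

1. A_x = 7  [EB ∥ AF ∩ BF ∥ EA]
2. A_y = 5  [EB ∥ AF ∩ BF ∥ EA]
   → A = (7, 5)
3. C_x = 6  [2·signedArea(CFB) = 0 ∩ CB · FE = 1047/4]
4. C_y = -5/4  [2·signedArea(CFB) = 0 ∩ CB · FE = 1047/4]
   → C = (6, -5/4)
5. D_x = 23  [line -9·x + 16·y + -17 = 0 ∩ |CD|² = 8345/16]
6. D_y = 14  [line -9·x + 16·y + -17 = 0 ∩ |CD|² = 8345/16]
   → D = (23, 14)

A = (7, 5)
C = (6, -5/4)
D = (23, 14)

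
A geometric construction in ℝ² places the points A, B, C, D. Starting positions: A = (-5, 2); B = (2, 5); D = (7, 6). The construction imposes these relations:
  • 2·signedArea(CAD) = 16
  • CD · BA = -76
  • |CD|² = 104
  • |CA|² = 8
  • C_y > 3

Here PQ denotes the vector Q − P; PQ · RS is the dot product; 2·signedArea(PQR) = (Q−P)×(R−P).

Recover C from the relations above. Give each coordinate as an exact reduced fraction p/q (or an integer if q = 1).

C = (-3, 4)

1. C_x = -3  [2·signedArea(CAD) = 16 ∩ CD · BA = -76]
2. C_y = 4  [2·signedArea(CAD) = 16 ∩ CD · BA = -76]
   → C = (-3, 4)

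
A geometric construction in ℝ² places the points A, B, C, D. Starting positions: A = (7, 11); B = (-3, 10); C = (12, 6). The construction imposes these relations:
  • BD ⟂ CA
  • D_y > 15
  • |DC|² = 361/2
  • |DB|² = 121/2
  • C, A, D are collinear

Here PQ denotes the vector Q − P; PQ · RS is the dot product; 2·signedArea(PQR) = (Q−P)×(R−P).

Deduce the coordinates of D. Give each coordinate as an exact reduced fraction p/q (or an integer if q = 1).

D = (5/2, 31/2)

1. D_x = 5/2  [C, A, D are collinear ∩ BD ⟂ CA]
2. D_y = 31/2  [C, A, D are collinear ∩ BD ⟂ CA]
   → D = (5/2, 31/2)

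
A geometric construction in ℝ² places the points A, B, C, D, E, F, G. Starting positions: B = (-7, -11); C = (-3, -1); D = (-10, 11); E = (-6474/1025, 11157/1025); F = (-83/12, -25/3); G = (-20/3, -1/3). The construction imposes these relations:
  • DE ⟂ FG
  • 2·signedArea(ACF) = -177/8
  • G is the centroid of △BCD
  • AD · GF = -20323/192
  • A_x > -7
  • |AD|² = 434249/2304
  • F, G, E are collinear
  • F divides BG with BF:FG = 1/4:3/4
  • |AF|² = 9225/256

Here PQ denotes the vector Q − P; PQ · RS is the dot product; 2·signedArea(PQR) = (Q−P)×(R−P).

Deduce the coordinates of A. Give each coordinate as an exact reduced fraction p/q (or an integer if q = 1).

1. A_x = -323/48  [2·signedArea(ACF) = -177/8 ∩ AD · GF = -20323/192]
2. A_y = -7/3  [2·signedArea(ACF) = -177/8 ∩ AD · GF = -20323/192]
   → A = (-323/48, -7/3)

A = (-323/48, -7/3)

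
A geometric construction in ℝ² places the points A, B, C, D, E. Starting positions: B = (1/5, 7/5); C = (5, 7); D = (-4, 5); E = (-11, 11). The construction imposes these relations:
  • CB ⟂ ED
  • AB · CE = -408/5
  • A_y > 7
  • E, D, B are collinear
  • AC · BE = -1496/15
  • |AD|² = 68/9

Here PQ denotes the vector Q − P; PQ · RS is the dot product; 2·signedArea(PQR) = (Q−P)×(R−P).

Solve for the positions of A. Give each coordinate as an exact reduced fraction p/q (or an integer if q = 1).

A = (-10/3, 23/3)

1. A_x = -10/3  [AB · CE = -408/5 ∩ AC · BE = -1496/15]
2. A_y = 23/3  [AB · CE = -408/5 ∩ AC · BE = -1496/15]
   → A = (-10/3, 23/3)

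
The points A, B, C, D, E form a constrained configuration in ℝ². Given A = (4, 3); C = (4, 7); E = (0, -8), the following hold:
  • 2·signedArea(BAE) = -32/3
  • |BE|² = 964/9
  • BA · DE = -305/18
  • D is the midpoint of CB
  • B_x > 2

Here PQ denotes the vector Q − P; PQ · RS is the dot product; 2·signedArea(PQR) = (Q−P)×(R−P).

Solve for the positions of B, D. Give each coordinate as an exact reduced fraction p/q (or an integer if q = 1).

1. B_x = 8/3  [line 11·x + -4·y + -64/3 = 0 ∩ |BE|² = 964/9]
2. B_y = 2  [line 11·x + -4·y + -64/3 = 0 ∩ |BE|² = 964/9]
   → B = (8/3, 2)
3. D_x = 10/3  [D is the midpoint of CB]
4. D_y = 9/2  [D is the midpoint of CB]
   → D = (10/3, 9/2)

B = (8/3, 2)
D = (10/3, 9/2)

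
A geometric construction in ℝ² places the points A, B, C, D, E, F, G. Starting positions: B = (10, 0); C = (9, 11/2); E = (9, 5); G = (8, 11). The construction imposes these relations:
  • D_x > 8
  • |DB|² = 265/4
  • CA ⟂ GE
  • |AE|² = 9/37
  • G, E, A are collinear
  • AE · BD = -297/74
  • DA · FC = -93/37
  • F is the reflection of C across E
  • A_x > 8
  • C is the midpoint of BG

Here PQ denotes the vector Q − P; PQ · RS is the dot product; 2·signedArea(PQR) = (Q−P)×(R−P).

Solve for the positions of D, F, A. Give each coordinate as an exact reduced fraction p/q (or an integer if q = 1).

A = (330/37, 203/37)
D = (17/2, 8)
F = (9, 9/2)

1. F_x = 9  [F is the reflection of C across E]
2. F_y = 9/2  [F is the reflection of C across E]
   → F = (9, 9/2)
3. A_x = 330/37  [G, E, A are collinear ∩ CA ⟂ GE]
4. A_y = 203/37  [G, E, A are collinear ∩ CA ⟂ GE]
   → A = (330/37, 203/37)
5. D_x = 17/2  [DA · FC = -93/37 ∩ AE · BD = -297/74]
6. D_y = 8  [DA · FC = -93/37 ∩ AE · BD = -297/74]
   → D = (17/2, 8)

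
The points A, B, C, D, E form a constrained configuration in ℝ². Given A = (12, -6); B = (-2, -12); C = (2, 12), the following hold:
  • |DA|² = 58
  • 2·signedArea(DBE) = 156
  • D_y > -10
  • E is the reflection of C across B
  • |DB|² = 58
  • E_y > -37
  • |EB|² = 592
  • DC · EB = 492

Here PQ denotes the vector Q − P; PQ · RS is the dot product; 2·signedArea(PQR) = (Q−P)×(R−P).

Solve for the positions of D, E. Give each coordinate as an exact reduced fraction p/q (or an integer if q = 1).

1. E_x = -6  [E is the reflection of C across B]
2. E_y = -36  [E is the reflection of C across B]
   → E = (-6, -36)
3. D_x = 5  [2·signedArea(DBE) = 156 ∩ DC · EB = 492]
4. D_y = -9  [2·signedArea(DBE) = 156 ∩ DC · EB = 492]
   → D = (5, -9)

D = (5, -9)
E = (-6, -36)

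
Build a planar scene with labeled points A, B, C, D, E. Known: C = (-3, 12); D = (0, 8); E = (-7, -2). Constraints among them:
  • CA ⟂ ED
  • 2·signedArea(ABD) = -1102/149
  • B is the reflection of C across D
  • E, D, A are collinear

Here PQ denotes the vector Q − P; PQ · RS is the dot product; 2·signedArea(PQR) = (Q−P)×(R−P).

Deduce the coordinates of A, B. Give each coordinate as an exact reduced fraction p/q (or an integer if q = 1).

A = (133/149, 1382/149)
B = (3, 4)

1. A_x = 133/149  [E, D, A are collinear ∩ CA ⟂ ED]
2. A_y = 1382/149  [E, D, A are collinear ∩ CA ⟂ ED]
   → A = (133/149, 1382/149)
3. B_x = 3  [B is the reflection of C across D]
4. B_y = 4  [B is the reflection of C across D]
   → B = (3, 4)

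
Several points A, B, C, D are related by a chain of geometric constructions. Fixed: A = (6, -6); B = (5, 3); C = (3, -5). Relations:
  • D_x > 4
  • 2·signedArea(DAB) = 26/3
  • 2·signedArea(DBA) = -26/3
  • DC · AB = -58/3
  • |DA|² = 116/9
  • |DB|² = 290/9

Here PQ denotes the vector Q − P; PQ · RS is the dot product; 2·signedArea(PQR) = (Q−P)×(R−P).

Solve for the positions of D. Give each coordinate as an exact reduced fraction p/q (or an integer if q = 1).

D = (14/3, -8/3)

1. D_x = 14/3  [2·signedArea(DBA) = -26/3 ∩ DC · AB = -58/3]
2. D_y = -8/3  [2·signedArea(DBA) = -26/3 ∩ DC · AB = -58/3]
   → D = (14/3, -8/3)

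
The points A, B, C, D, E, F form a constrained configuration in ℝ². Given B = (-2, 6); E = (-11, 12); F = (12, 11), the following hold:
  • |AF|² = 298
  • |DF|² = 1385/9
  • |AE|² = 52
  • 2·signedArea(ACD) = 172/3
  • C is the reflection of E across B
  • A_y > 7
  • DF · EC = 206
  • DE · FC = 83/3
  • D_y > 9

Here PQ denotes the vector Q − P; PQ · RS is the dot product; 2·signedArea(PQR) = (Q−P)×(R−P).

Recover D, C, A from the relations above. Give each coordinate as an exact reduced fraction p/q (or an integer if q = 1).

1. C_x = 7  [C is the reflection of E across B]
2. C_y = 0  [C is the reflection of E across B]
   → C = (7, 0)
3. D_x = -1/3  [DE · FC = 83/3 ∩ DF · EC = 206]
4. D_y = 29/3  [DE · FC = 83/3 ∩ DF · EC = 206]
   → D = (-1/3, 29/3)
5. A_x = -5  [line -29/3·x + -22/3·y + 31/3 = 0 ∩ |AF|² = 298]
6. A_y = 8  [line -29/3·x + -22/3·y + 31/3 = 0 ∩ |AF|² = 298]
   → A = (-5, 8)

A = (-5, 8)
C = (7, 0)
D = (-1/3, 29/3)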